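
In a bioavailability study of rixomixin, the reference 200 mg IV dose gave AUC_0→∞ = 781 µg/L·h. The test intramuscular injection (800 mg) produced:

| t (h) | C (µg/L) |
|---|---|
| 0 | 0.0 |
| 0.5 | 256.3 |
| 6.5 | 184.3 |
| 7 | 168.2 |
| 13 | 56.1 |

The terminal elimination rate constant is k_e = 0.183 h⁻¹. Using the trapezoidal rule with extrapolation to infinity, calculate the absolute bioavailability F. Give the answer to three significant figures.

F = 0.785

Trapezoidal AUC_0→13 (intramuscular injection):
  [0→0.5]: (0.0+256.3)/2 × 0.5 = 64.075
  [0.5→6.5]: (256.3+184.3)/2 × 6 = 1321.8
  [6.5→7]: (184.3+168.2)/2 × 0.5 = 88.125
  [7→13]: (168.2+56.1)/2 × 6 = 672.9
  Sum = 2146.9 µg/L·h
Tail: C_last/k_e = 56.1/0.183 = 306.557
AUC_0→∞ (intramuscular injection) = 2146.9 + 306.557 = 2453.457 µg/L·h
F = (AUC_ev/D_ev)/(AUC_iv/D_iv) = (2453.457/800)/(781/200) = 3.06682/3.905 = 0.7854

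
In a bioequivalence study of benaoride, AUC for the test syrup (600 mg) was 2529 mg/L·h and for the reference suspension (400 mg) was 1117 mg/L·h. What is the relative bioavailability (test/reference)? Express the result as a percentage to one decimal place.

F_rel = 150.9%

F_rel = (AUC_test/D_test) / (AUC_ref/D_ref)
      = (2529/600) / (1117/400)
      = 4.215 / 2.7925 = 1.5094 = 150.94%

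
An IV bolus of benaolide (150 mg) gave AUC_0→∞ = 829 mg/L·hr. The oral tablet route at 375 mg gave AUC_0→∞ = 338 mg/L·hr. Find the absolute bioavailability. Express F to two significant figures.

F = (AUC_ev / D_ev) / (AUC_iv / D_iv)
  = (338/375) / (829/150)
  = 0.901333 / 5.52667 = 0.1631

F = 0.16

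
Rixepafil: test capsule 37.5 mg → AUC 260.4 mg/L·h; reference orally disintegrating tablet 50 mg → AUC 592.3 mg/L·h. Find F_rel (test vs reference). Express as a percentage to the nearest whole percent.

F_rel = 59%

F_rel = (AUC_test/D_test) / (AUC_ref/D_ref)
      = (260.4/37.5) / (592.3/50)
      = 6.944 / 11.846 = 0.5862 = 58.62%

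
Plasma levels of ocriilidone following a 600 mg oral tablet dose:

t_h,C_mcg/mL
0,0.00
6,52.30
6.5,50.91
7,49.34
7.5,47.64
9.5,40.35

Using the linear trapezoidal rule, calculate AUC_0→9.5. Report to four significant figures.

AUC = 320.0 mcg/mL·h

Trapezoidal AUC_0→9.5:
  [0→6]: (0.00+52.30)/2 × 6 = 156.9
  [6→6.5]: (52.30+50.91)/2 × 0.5 = 25.8025
  [6.5→7]: (50.91+49.34)/2 × 0.5 = 25.0625
  [7→7.5]: (49.34+47.64)/2 × 0.5 = 24.245
  [7.5→9.5]: (47.64+40.35)/2 × 2 = 87.99
  Sum = 320.0 mcg/mL·h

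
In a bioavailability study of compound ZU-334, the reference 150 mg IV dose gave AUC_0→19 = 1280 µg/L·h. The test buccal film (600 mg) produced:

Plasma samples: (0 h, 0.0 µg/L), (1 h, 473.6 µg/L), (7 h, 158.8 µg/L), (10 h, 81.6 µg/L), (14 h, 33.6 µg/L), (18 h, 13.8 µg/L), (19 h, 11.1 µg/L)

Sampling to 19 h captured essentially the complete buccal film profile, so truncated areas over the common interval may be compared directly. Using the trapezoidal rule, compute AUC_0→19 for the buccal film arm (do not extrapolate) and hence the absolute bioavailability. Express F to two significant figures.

F = 0.55

Trapezoidal AUC_0→19 (buccal film):
  [0→1]: (0.0+473.6)/2 × 1 = 236.8
  [1→7]: (473.6+158.8)/2 × 6 = 1897.2
  [7→10]: (158.8+81.6)/2 × 3 = 360.6
  [10→14]: (81.6+33.6)/2 × 4 = 230.4
  [14→18]: (33.6+13.8)/2 × 4 = 94.8
  [18→19]: (13.8+11.1)/2 × 1 = 12.45
  Sum = 2832.25 µg/L·h
F = (AUC_ev/D_ev)/(AUC_iv/D_iv) = (2832.25/600)/(1280/150) = 4.72042/8.53333 = 0.5532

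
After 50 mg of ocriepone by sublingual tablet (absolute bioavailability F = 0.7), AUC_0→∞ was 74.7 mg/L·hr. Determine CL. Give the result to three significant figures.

CL = 0.469 L/hr

CL = F × Dose / AUC_0→∞
   = 0.7 × 50 / 74.7 = 0.468541 L/hr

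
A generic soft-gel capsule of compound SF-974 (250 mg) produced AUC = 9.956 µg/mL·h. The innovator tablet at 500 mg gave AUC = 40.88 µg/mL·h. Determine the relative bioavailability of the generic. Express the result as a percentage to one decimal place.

F_rel = 48.7%

F_rel = (AUC_test/D_test) / (AUC_ref/D_ref)
      = (9.956/250) / (40.88/500)
      = 0.039824 / 0.08176 = 0.4871 = 48.71%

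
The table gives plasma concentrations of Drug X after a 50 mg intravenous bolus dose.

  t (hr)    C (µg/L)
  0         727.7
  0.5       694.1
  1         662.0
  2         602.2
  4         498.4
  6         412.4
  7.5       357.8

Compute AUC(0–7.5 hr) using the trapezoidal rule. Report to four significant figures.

Trapezoidal AUC_0→7.5:
  [0→0.5]: (727.7+694.1)/2 × 0.5 = 355.45
  [0.5→1]: (694.1+662.0)/2 × 0.5 = 339.025
  [1→2]: (662.0+602.2)/2 × 1 = 632.1
  [2→4]: (602.2+498.4)/2 × 2 = 1100.6
  [4→6]: (498.4+412.4)/2 × 2 = 910.8
  [6→7.5]: (412.4+357.8)/2 × 1.5 = 577.65
  Sum = 3915.625 µg/L·hr

AUC = 3916 µg/L·hr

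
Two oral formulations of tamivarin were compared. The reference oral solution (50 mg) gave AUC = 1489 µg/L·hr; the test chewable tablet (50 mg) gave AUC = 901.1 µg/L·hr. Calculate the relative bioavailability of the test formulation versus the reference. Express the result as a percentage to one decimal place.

F_rel = (AUC_test/D_test) / (AUC_ref/D_ref)
      = (901.1/50) / (1489/50)
      = 18.022 / 29.78 = 0.6052 = 60.52%

F_rel = 60.5%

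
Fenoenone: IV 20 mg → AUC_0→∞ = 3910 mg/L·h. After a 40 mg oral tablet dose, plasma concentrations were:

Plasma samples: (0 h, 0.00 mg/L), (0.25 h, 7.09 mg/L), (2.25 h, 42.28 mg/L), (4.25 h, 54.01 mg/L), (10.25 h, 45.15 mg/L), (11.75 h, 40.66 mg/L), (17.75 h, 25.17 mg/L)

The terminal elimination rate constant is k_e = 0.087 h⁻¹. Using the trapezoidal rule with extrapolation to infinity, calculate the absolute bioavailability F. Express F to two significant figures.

Trapezoidal AUC_0→17.75 (oral tablet):
  [0→0.25]: (0.00+7.09)/2 × 0.25 = 0.88625
  [0.25→2.25]: (7.09+42.28)/2 × 2 = 49.37
  [2.25→4.25]: (42.28+54.01)/2 × 2 = 96.29
  [4.25→10.25]: (54.01+45.15)/2 × 6 = 297.48
  [10.25→11.75]: (45.15+40.66)/2 × 1.5 = 64.3575
  [11.75→17.75]: (40.66+25.17)/2 × 6 = 197.49
  Sum = 705.87375 mg/L·h
Tail: C_last/k_e = 25.17/0.087 = 289.310
AUC_0→∞ (oral tablet) = 705.87375 + 289.310 = 995.18375 mg/L·h
F = (AUC_ev/D_ev)/(AUC_iv/D_iv) = (995.18375/40)/(3910/20) = 24.8796/195.5 = 0.1273

F = 0.13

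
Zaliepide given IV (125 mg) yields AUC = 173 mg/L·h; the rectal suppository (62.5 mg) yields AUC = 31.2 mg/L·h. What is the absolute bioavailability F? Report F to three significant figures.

F = 0.361

F = (AUC_ev / D_ev) / (AUC_iv / D_iv)
  = (31.2/62.5) / (173/125)
  = 0.4992 / 1.384 = 0.3607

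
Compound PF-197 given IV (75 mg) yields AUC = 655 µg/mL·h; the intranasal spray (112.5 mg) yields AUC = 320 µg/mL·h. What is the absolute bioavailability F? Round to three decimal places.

F = (AUC_ev / D_ev) / (AUC_iv / D_iv)
  = (320/112.5) / (655/75)
  = 2.84444 / 8.73333 = 0.3257

F = 0.326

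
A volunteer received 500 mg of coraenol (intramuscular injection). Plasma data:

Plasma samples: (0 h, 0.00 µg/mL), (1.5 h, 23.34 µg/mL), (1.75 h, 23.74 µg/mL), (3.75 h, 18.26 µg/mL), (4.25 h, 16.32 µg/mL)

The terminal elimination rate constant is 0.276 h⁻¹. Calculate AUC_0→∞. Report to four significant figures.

AUC = 133.2 µg/mL·h

Trapezoidal AUC_0→4.25:
  [0→1.5]: (0.00+23.34)/2 × 1.5 = 17.505
  [1.5→1.75]: (23.34+23.74)/2 × 0.25 = 5.885
  [1.75→3.75]: (23.74+18.26)/2 × 2 = 42.0
  [3.75→4.25]: (18.26+16.32)/2 × 0.5 = 8.645
  Sum = 74.035 µg/mL·h
Extrapolated tail: C_last / k_e = 16.32 / 0.276 = 59.130
AUC_0→∞ = 74.035 + 59.130 = 133.165 µg/mL·h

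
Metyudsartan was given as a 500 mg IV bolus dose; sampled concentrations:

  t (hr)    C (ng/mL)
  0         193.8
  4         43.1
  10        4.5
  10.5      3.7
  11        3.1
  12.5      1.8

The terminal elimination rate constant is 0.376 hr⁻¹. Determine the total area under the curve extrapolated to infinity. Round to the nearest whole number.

AUC = 629 ng/mL·hr

Trapezoidal AUC_0→12.5:
  [0→4]: (193.8+43.1)/2 × 4 = 473.8
  [4→10]: (43.1+4.5)/2 × 6 = 142.8
  [10→10.5]: (4.5+3.7)/2 × 0.5 = 2.05
  [10.5→11]: (3.7+3.1)/2 × 0.5 = 1.7
  [11→12.5]: (3.1+1.8)/2 × 1.5 = 3.675
  Sum = 624.025 ng/mL·hr
Extrapolated tail: C_last / k_e = 1.8 / 0.376 = 4.787
AUC_0→∞ = 624.025 + 4.787 = 628.812 ng/mL·hr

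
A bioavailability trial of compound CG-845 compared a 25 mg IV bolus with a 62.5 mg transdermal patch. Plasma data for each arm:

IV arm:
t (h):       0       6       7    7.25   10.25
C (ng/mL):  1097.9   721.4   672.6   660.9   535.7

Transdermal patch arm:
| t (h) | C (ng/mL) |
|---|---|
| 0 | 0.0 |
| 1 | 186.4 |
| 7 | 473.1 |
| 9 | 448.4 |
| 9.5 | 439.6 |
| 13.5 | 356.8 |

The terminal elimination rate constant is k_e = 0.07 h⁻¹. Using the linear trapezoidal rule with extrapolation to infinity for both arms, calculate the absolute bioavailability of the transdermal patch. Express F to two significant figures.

Trapezoidal AUC_0→10.25 (IV):
  [0→6]: (1097.9+721.4)/2 × 6 = 5457.9
  [6→7]: (721.4+672.6)/2 × 1 = 697.0
  [7→7.25]: (672.6+660.9)/2 × 0.25 = 166.6875
  [7.25→10.25]: (660.9+535.7)/2 × 3 = 1794.9
  Sum = 8116.4875 ng/mL·h
IV tail: 535.7/0.07 = 7652.857; AUC_iv,0→∞ = 8116.4875 + 7652.857 = 15769.3445 ng/mL·h
Trapezoidal AUC_0→13.5 (transdermal patch):
  [0→1]: (0.0+186.4)/2 × 1 = 93.2
  [1→7]: (186.4+473.1)/2 × 6 = 1978.5
  [7→9]: (473.1+448.4)/2 × 2 = 921.5
  [9→9.5]: (448.4+439.6)/2 × 0.5 = 222.0
  [9.5→13.5]: (439.6+356.8)/2 × 4 = 1592.8
  Sum = 4808.0 ng/mL·h
transdermal patch tail: 356.8/0.07 = 5097.143; AUC_ev,0→∞ = 4808.0 + 5097.143 = 9905.143 ng/mL·h
F = (AUC_ev/D_ev)/(AUC_iv/D_iv) = (9905.143/62.5)/(15769.3445/25) = 158.482/630.77378 = 0.2513

F = 0.25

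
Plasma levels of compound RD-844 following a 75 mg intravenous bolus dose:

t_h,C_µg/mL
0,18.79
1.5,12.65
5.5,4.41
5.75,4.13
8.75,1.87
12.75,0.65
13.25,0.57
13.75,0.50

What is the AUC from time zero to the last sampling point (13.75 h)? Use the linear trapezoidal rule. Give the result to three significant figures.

AUC = 73.4 µg/mL·h

Trapezoidal AUC_0→13.75:
  [0→1.5]: (18.79+12.65)/2 × 1.5 = 23.58
  [1.5→5.5]: (12.65+4.41)/2 × 4 = 34.12
  [5.5→5.75]: (4.41+4.13)/2 × 0.25 = 1.0675
  [5.75→8.75]: (4.13+1.87)/2 × 3 = 9.0
  [8.75→12.75]: (1.87+0.65)/2 × 4 = 5.04
  [12.75→13.25]: (0.65+0.57)/2 × 0.5 = 0.305
  [13.25→13.75]: (0.57+0.50)/2 × 0.5 = 0.2675
  Sum = 73.38 µg/mL·h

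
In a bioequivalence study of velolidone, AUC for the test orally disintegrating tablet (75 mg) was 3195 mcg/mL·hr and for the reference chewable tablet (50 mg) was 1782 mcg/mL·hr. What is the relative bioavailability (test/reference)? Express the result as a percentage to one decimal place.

F_rel = (AUC_test/D_test) / (AUC_ref/D_ref)
      = (3195/75) / (1782/50)
      = 42.6 / 35.64 = 1.1953 = 119.53%

F_rel = 119.5%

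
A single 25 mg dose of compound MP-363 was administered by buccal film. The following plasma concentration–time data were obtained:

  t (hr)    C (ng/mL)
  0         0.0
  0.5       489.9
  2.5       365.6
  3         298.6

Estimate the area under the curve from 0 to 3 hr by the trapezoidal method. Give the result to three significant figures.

AUC = 1140 ng/mL·hr

Trapezoidal AUC_0→3:
  [0→0.5]: (0.0+489.9)/2 × 0.5 = 122.475
  [0.5→2.5]: (489.9+365.6)/2 × 2 = 855.5
  [2.5→3]: (365.6+298.6)/2 × 0.5 = 166.05
  Sum = 1144.025 ng/mL·hr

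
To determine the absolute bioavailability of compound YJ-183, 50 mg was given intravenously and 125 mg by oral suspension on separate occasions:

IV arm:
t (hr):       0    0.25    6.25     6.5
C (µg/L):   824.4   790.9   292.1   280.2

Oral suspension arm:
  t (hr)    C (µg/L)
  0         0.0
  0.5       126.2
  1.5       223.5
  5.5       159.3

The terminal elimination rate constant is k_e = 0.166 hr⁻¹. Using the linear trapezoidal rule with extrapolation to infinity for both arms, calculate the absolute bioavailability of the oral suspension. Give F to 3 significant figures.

F = 0.148

Trapezoidal AUC_0→6.5 (IV):
  [0→0.25]: (824.4+790.9)/2 × 0.25 = 201.9125
  [0.25→6.25]: (790.9+292.1)/2 × 6 = 3249.0
  [6.25→6.5]: (292.1+280.2)/2 × 0.25 = 71.5375
  Sum = 3522.45 µg/L·hr
IV tail: 280.2/0.166 = 1687.952; AUC_iv,0→∞ = 3522.45 + 1687.952 = 5210.402 µg/L·hr
Trapezoidal AUC_0→5.5 (oral suspension):
  [0→0.5]: (0.0+126.2)/2 × 0.5 = 31.55
  [0.5→1.5]: (126.2+223.5)/2 × 1 = 174.85
  [1.5→5.5]: (223.5+159.3)/2 × 4 = 765.6
  Sum = 972.0 µg/L·hr
oral suspension tail: 159.3/0.166 = 959.639; AUC_ev,0→∞ = 972.0 + 959.639 = 1931.639 µg/L·hr
F = (AUC_ev/D_ev)/(AUC_iv/D_iv) = (1931.639/125)/(5210.402/50) = 15.453112/104.20804 = 0.1483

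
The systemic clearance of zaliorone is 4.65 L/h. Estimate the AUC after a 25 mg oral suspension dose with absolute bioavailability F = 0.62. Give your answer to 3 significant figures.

AUC_0→∞ = F × Dose / CL
        = 0.62 × 25 / 4.65 = 3.33333 mg/L·h

AUC = 3.33 mg/L·h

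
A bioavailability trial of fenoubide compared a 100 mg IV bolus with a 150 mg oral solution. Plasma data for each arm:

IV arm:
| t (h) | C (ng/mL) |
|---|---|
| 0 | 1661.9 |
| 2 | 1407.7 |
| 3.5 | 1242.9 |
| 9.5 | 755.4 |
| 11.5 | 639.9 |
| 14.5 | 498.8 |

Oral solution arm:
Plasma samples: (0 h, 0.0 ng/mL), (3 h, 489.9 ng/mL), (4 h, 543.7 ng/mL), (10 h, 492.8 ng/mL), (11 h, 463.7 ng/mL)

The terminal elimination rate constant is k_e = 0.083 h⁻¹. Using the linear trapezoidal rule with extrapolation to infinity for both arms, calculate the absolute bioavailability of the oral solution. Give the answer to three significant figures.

F = 0.345

Trapezoidal AUC_0→14.5 (IV):
  [0→2]: (1661.9+1407.7)/2 × 2 = 3069.6
  [2→3.5]: (1407.7+1242.9)/2 × 1.5 = 1987.95
  [3.5→9.5]: (1242.9+755.4)/2 × 6 = 5994.9
  [9.5→11.5]: (755.4+639.9)/2 × 2 = 1395.3
  [11.5→14.5]: (639.9+498.8)/2 × 3 = 1708.05
  Sum = 14155.8 ng/mL·h
IV tail: 498.8/0.083 = 6009.639; AUC_iv,0→∞ = 14155.8 + 6009.639 = 20165.439 ng/mL·h
Trapezoidal AUC_0→11 (oral solution):
  [0→3]: (0.0+489.9)/2 × 3 = 734.85
  [3→4]: (489.9+543.7)/2 × 1 = 516.8
  [4→10]: (543.7+492.8)/2 × 6 = 3109.5
  [10→11]: (492.8+463.7)/2 × 1 = 478.25
  Sum = 4839.4 ng/mL·h
oral solution tail: 463.7/0.083 = 5586.747; AUC_ev,0→∞ = 4839.4 + 5586.747 = 10426.147 ng/mL·h
F = (AUC_ev/D_ev)/(AUC_iv/D_iv) = (10426.147/150)/(20165.439/100) = 69.5076/201.65439 = 0.3447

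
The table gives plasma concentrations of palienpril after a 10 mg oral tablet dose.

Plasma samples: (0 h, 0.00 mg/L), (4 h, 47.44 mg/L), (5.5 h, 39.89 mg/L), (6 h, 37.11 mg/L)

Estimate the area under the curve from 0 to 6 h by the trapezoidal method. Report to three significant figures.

Trapezoidal AUC_0→6:
  [0→4]: (0.00+47.44)/2 × 4 = 94.88
  [4→5.5]: (47.44+39.89)/2 × 1.5 = 65.4975
  [5.5→6]: (39.89+37.11)/2 × 0.5 = 19.25
  Sum = 179.6275 mg/L·h

AUC = 180 mg/L·h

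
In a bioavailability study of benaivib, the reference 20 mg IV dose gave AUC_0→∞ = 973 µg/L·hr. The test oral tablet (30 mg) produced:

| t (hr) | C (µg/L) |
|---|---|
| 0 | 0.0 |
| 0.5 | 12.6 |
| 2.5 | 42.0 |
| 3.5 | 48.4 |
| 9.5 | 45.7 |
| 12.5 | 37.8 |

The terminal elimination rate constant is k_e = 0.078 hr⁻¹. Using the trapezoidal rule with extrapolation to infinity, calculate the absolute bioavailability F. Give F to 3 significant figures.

F = 0.682

Trapezoidal AUC_0→12.5 (oral tablet):
  [0→0.5]: (0.0+12.6)/2 × 0.5 = 3.15
  [0.5→2.5]: (12.6+42.0)/2 × 2 = 54.6
  [2.5→3.5]: (42.0+48.4)/2 × 1 = 45.2
  [3.5→9.5]: (48.4+45.7)/2 × 6 = 282.3
  [9.5→12.5]: (45.7+37.8)/2 × 3 = 125.25
  Sum = 510.5 µg/L·hr
Tail: C_last/k_e = 37.8/0.078 = 484.615
AUC_0→∞ (oral tablet) = 510.5 + 484.615 = 995.115 µg/L·hr
F = (AUC_ev/D_ev)/(AUC_iv/D_iv) = (995.115/30)/(973/20) = 33.1705/48.65 = 0.6818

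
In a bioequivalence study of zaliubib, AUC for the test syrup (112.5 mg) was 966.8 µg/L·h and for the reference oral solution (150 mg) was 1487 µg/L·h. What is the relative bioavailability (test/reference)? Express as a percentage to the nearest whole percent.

F_rel = 87%

F_rel = (AUC_test/D_test) / (AUC_ref/D_ref)
      = (966.8/112.5) / (1487/150)
      = 8.59378 / 9.91333 = 0.8669 = 86.69%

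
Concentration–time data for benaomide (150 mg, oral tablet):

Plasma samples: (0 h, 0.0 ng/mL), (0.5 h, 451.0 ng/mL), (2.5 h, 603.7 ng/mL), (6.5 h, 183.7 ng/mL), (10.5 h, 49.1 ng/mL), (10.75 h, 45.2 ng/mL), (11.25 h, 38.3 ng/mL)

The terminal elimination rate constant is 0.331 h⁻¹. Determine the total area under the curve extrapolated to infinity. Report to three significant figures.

AUC = 3360 ng/mL·h

Trapezoidal AUC_0→11.25:
  [0→0.5]: (0.0+451.0)/2 × 0.5 = 112.75
  [0.5→2.5]: (451.0+603.7)/2 × 2 = 1054.7
  [2.5→6.5]: (603.7+183.7)/2 × 4 = 1574.8
  [6.5→10.5]: (183.7+49.1)/2 × 4 = 465.6
  [10.5→10.75]: (49.1+45.2)/2 × 0.25 = 11.7875
  [10.75→11.25]: (45.2+38.3)/2 × 0.5 = 20.875
  Sum = 3240.5125 ng/mL·h
Extrapolated tail: C_last / k_e = 38.3 / 0.331 = 115.710
AUC_0→∞ = 3240.5125 + 115.710 = 3356.2225 ng/mL·h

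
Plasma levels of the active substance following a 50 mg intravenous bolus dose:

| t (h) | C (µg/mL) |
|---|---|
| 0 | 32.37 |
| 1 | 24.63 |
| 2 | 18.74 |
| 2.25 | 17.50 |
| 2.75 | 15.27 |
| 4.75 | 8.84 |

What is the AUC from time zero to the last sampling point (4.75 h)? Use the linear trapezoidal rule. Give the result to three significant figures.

Trapezoidal AUC_0→4.75:
  [0→1]: (32.37+24.63)/2 × 1 = 28.5
  [1→2]: (24.63+18.74)/2 × 1 = 21.685
  [2→2.25]: (18.74+17.50)/2 × 0.25 = 4.53
  [2.25→2.75]: (17.50+15.27)/2 × 0.5 = 8.1925
  [2.75→4.75]: (15.27+8.84)/2 × 2 = 24.11
  Sum = 87.0175 µg/mL·h

AUC = 87.0 µg/mL·h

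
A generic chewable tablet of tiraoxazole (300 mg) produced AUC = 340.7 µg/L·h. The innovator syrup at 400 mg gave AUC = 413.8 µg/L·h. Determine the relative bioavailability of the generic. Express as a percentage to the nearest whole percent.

F_rel = (AUC_test/D_test) / (AUC_ref/D_ref)
      = (340.7/300) / (413.8/400)
      = 1.13567 / 1.0345 = 1.0978 = 109.78%

F_rel = 110%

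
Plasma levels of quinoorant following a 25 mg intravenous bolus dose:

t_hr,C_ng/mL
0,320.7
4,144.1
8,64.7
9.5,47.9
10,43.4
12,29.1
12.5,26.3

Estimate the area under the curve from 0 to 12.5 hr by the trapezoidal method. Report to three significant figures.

AUC = 1540 ng/mL·hr

Trapezoidal AUC_0→12.5:
  [0→4]: (320.7+144.1)/2 × 4 = 929.6
  [4→8]: (144.1+64.7)/2 × 4 = 417.6
  [8→9.5]: (64.7+47.9)/2 × 1.5 = 84.45
  [9.5→10]: (47.9+43.4)/2 × 0.5 = 22.825
  [10→12]: (43.4+29.1)/2 × 2 = 72.5
  [12→12.5]: (29.1+26.3)/2 × 0.5 = 13.85
  Sum = 1540.825 ng/mL·hr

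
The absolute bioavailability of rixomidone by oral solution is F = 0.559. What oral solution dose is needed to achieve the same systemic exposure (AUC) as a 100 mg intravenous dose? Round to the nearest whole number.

For equal systemic exposure: F × D_ev = D_iv
D_ev = D_iv / F = 100 / 0.559 = 178.891 mg

D_oral = 179 mg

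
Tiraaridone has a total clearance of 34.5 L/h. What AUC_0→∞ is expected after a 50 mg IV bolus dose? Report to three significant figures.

AUC_0→∞ = Dose_iv / CL
        = 50 / 34.5 = 1.44928 mg/L·h

AUC = 1.45 mg/L·h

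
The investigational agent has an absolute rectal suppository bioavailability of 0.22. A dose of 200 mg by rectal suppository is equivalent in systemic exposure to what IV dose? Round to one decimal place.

D_iv = 44.0 mg

Systemic exposure from an extravascular dose = F × D_ev, so the equivalent IV dose is F × D_ev.
D_iv = F × D_ev = 0.22 × 200 = 44 mg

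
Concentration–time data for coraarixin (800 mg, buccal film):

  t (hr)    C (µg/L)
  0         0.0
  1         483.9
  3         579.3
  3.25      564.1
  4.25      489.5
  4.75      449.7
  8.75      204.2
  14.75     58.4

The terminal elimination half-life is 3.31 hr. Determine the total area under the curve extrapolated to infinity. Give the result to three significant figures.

AUC = 4580 µg/L·hr

Trapezoidal AUC_0→14.75:
  [0→1]: (0.0+483.9)/2 × 1 = 241.95
  [1→3]: (483.9+579.3)/2 × 2 = 1063.2
  [3→3.25]: (579.3+564.1)/2 × 0.25 = 142.925
  [3.25→4.25]: (564.1+489.5)/2 × 1 = 526.8
  [4.25→4.75]: (489.5+449.7)/2 × 0.5 = 234.8
  [4.75→8.75]: (449.7+204.2)/2 × 4 = 1307.8
  [8.75→14.75]: (204.2+58.4)/2 × 6 = 787.8
  Sum = 4305.275 µg/L·hr
k_e = ln2 / t½ = 0.693147 / 3.31 = 0.2094 hr^-1
Extrapolated tail: C_last / k_e = 58.4 / 0.2094 = 278.892
AUC_0→∞ = 4305.275 + 278.892 = 4584.167 µg/L·hr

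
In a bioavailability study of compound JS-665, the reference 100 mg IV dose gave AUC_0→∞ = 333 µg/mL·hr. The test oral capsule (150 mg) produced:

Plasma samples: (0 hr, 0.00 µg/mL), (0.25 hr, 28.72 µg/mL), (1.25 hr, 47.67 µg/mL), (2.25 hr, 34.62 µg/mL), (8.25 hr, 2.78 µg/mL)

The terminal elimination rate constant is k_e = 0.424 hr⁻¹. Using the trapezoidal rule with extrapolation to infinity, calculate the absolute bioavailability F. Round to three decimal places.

Trapezoidal AUC_0→8.25 (oral capsule):
  [0→0.25]: (0.00+28.72)/2 × 0.25 = 3.59
  [0.25→1.25]: (28.72+47.67)/2 × 1 = 38.195
  [1.25→2.25]: (47.67+34.62)/2 × 1 = 41.145
  [2.25→8.25]: (34.62+2.78)/2 × 6 = 112.2
  Sum = 195.13 µg/mL·hr
Tail: C_last/k_e = 2.78/0.424 = 6.557
AUC_0→∞ (oral capsule) = 195.13 + 6.557 = 201.687 µg/mL·hr
F = (AUC_ev/D_ev)/(AUC_iv/D_iv) = (201.687/150)/(333/100) = 1.34458/3.33 = 0.4038

F = 0.404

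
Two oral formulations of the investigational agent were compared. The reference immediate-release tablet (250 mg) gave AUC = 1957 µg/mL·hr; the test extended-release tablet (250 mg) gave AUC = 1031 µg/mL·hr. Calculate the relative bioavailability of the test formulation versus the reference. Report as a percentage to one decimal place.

F_rel = 52.7%

F_rel = (AUC_test/D_test) / (AUC_ref/D_ref)
      = (1031/250) / (1957/250)
      = 4.124 / 7.828 = 0.5268 = 52.68%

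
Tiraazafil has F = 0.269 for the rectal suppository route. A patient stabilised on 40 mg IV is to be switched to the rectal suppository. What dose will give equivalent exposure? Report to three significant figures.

D_rectal = 149 mg

For equal systemic exposure: F × D_ev = D_iv
D_ev = D_iv / F = 40 / 0.269 = 148.699 mg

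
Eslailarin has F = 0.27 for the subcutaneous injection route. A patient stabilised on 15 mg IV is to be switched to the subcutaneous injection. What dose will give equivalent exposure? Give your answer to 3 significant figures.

For equal systemic exposure: F × D_ev = D_iv
D_ev = D_iv / F = 15 / 0.27 = 55.5556 mg

D_subcutaneous = 55.6 mg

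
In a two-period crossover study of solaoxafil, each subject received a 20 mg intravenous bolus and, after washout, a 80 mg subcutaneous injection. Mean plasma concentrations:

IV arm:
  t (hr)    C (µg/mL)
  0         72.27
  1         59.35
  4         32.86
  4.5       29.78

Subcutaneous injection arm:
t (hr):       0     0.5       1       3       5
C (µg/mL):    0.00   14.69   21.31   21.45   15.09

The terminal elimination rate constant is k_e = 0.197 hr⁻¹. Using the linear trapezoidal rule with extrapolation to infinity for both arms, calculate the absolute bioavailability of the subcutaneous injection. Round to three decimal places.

F = 0.114

Trapezoidal AUC_0→4.5 (IV):
  [0→1]: (72.27+59.35)/2 × 1 = 65.81
  [1→4]: (59.35+32.86)/2 × 3 = 138.315
  [4→4.5]: (32.86+29.78)/2 × 0.5 = 15.66
  Sum = 219.785 µg/mL·hr
IV tail: 29.78/0.197 = 151.168; AUC_iv,0→∞ = 219.785 + 151.168 = 370.953 µg/mL·hr
Trapezoidal AUC_0→5 (subcutaneous injection):
  [0→0.5]: (0.00+14.69)/2 × 0.5 = 3.6725
  [0.5→1]: (14.69+21.31)/2 × 0.5 = 9.0
  [1→3]: (21.31+21.45)/2 × 2 = 42.76
  [3→5]: (21.45+15.09)/2 × 2 = 36.54
  Sum = 91.9725 µg/mL·hr
subcutaneous injection tail: 15.09/0.197 = 76.599; AUC_ev,0→∞ = 91.9725 + 76.599 = 168.5715 µg/mL·hr
F = (AUC_ev/D_ev)/(AUC_iv/D_iv) = (168.5715/80)/(370.953/20) = 2.10714/18.54765 = 0.1136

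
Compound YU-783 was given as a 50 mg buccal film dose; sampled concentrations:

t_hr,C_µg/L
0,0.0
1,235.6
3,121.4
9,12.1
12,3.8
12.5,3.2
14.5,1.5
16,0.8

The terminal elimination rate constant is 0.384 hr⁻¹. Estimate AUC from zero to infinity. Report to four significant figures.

AUC = 909.4 µg/L·hr

Trapezoidal AUC_0→16:
  [0→1]: (0.0+235.6)/2 × 1 = 117.8
  [1→3]: (235.6+121.4)/2 × 2 = 357.0
  [3→9]: (121.4+12.1)/2 × 6 = 400.5
  [9→12]: (12.1+3.8)/2 × 3 = 23.85
  [12→12.5]: (3.8+3.2)/2 × 0.5 = 1.75
  [12.5→14.5]: (3.2+1.5)/2 × 2 = 4.7
  [14.5→16]: (1.5+0.8)/2 × 1.5 = 1.725
  Sum = 907.325 µg/L·hr
Extrapolated tail: C_last / k_e = 0.8 / 0.384 = 2.083
AUC_0→∞ = 907.325 + 2.083 = 909.408 µg/L·hr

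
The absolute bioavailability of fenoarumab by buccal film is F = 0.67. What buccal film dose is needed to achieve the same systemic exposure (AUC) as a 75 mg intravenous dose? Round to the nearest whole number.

For equal systemic exposure: F × D_ev = D_iv
D_ev = D_iv / F = 75 / 0.67 = 111.94 mg

D_buccal = 112 mg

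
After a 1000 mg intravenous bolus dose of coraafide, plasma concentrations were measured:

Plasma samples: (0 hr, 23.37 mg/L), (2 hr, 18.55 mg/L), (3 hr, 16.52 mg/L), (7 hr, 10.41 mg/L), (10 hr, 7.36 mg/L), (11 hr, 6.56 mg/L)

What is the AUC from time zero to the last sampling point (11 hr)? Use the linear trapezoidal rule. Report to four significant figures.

Trapezoidal AUC_0→11:
  [0→2]: (23.37+18.55)/2 × 2 = 41.92
  [2→3]: (18.55+16.52)/2 × 1 = 17.535
  [3→7]: (16.52+10.41)/2 × 4 = 53.86
  [7→10]: (10.41+7.36)/2 × 3 = 26.655
  [10→11]: (7.36+6.56)/2 × 1 = 6.96
  Sum = 146.93 mg/L·hr

AUC = 146.9 mg/L·hr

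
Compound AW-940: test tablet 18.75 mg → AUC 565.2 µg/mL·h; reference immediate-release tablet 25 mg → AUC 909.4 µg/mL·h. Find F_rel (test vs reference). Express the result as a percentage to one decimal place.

F_rel = 82.9%

F_rel = (AUC_test/D_test) / (AUC_ref/D_ref)
      = (565.2/18.75) / (909.4/25)
      = 30.144 / 36.376 = 0.8287 = 82.87%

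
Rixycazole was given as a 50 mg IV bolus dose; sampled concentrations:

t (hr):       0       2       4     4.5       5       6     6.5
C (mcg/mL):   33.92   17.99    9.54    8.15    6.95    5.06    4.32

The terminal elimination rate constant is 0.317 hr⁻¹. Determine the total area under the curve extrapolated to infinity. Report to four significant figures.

Trapezoidal AUC_0→6.5:
  [0→2]: (33.92+17.99)/2 × 2 = 51.91
  [2→4]: (17.99+9.54)/2 × 2 = 27.53
  [4→4.5]: (9.54+8.15)/2 × 0.5 = 4.4225
  [4.5→5]: (8.15+6.95)/2 × 0.5 = 3.775
  [5→6]: (6.95+5.06)/2 × 1 = 6.005
  [6→6.5]: (5.06+4.32)/2 × 0.5 = 2.345
  Sum = 95.9875 mcg/mL·hr
Extrapolated tail: C_last / k_e = 4.32 / 0.317 = 13.628
AUC_0→∞ = 95.9875 + 13.628 = 109.6155 mcg/mL·hr

AUC = 109.6 mcg/mL·hr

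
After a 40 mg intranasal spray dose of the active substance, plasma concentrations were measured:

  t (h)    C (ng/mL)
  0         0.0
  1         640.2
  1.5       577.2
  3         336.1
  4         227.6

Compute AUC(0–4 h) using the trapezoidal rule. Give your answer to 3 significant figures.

AUC = 1590 ng/mL·h

Trapezoidal AUC_0→4:
  [0→1]: (0.0+640.2)/2 × 1 = 320.1
  [1→1.5]: (640.2+577.2)/2 × 0.5 = 304.35
  [1.5→3]: (577.2+336.1)/2 × 1.5 = 684.975
  [3→4]: (336.1+227.6)/2 × 1 = 281.85
  Sum = 1591.275 ng/mL·h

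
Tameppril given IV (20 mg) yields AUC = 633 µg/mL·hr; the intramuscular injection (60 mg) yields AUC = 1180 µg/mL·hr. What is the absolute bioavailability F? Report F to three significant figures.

F = 0.621

F = (AUC_ev / D_ev) / (AUC_iv / D_iv)
  = (1180/60) / (633/20)
  = 19.6667 / 31.65 = 0.6214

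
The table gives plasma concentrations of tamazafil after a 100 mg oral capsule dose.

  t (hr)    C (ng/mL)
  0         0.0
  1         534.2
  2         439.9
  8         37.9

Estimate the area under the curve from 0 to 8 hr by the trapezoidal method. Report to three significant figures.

AUC = 2190 ng/mL·hr

Trapezoidal AUC_0→8:
  [0→1]: (0.0+534.2)/2 × 1 = 267.1
  [1→2]: (534.2+439.9)/2 × 1 = 487.05
  [2→8]: (439.9+37.9)/2 × 6 = 1433.4
  Sum = 2187.55 ng/mL·hr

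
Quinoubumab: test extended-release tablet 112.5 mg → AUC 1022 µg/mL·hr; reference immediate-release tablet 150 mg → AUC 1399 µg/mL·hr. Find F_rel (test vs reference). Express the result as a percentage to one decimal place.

F_rel = (AUC_test/D_test) / (AUC_ref/D_ref)
      = (1022/112.5) / (1399/150)
      = 9.08444 / 9.32667 = 0.9740 = 97.40%

F_rel = 97.4%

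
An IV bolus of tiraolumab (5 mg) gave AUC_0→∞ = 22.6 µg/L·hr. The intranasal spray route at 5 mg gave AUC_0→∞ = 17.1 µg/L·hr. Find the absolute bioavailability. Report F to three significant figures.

F = (AUC_ev / D_ev) / (AUC_iv / D_iv)
  = (17.1/5) / (22.6/5)
  = 3.42 / 4.52 = 0.7566

F = 0.757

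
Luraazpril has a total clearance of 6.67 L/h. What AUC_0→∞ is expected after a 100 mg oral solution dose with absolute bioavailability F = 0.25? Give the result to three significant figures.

AUC_0→∞ = F × Dose / CL
        = 0.25 × 100 / 6.67 = 3.74813 mg/L·h

AUC = 3.75 mg/L·h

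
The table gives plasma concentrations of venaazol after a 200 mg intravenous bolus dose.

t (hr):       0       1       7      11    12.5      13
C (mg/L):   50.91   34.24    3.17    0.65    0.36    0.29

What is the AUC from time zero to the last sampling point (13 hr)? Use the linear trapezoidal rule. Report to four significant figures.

Trapezoidal AUC_0→13:
  [0→1]: (50.91+34.24)/2 × 1 = 42.575
  [1→7]: (34.24+3.17)/2 × 6 = 112.23
  [7→11]: (3.17+0.65)/2 × 4 = 7.64
  [11→12.5]: (0.65+0.36)/2 × 1.5 = 0.7575
  [12.5→13]: (0.36+0.29)/2 × 0.5 = 0.1625
  Sum = 163.365 mg/L·hr

AUC = 163.4 mg/L·hr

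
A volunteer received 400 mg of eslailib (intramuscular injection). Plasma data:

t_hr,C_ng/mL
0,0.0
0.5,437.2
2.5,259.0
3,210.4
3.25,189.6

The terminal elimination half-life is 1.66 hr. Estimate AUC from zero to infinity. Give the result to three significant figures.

Trapezoidal AUC_0→3.25:
  [0→0.5]: (0.0+437.2)/2 × 0.5 = 109.3
  [0.5→2.5]: (437.2+259.0)/2 × 2 = 696.2
  [2.5→3]: (259.0+210.4)/2 × 0.5 = 117.35
  [3→3.25]: (210.4+189.6)/2 × 0.25 = 50.0
  Sum = 972.85 ng/mL·hr
k_e = ln2 / t½ = 0.693147 / 1.66 = 0.4176 hr^-1
Extrapolated tail: C_last / k_e = 189.6 / 0.4176 = 454.023
AUC_0→∞ = 972.85 + 454.023 = 1426.873 ng/mL·hr

AUC = 1430 ng/mL·hr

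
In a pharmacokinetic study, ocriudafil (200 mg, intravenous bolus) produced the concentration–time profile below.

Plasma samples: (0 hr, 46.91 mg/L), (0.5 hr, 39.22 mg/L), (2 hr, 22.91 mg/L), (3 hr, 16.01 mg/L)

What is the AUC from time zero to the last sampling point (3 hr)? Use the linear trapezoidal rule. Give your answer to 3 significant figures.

Trapezoidal AUC_0→3:
  [0→0.5]: (46.91+39.22)/2 × 0.5 = 21.5325
  [0.5→2]: (39.22+22.91)/2 × 1.5 = 46.5975
  [2→3]: (22.91+16.01)/2 × 1 = 19.46
  Sum = 87.59 mg/L·hr

AUC = 87.6 mg/L·hr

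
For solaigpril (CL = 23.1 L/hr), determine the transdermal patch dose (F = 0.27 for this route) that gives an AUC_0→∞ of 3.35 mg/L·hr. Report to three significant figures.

Dose = 287 mg

Dose = CL × AUC_0→∞ / F
     = 23.1 × 3.35 / 0.27 = 286.611 mg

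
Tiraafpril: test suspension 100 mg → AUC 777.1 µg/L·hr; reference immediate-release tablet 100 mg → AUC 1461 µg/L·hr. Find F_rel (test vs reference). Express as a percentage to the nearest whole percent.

F_rel = 53%

F_rel = (AUC_test/D_test) / (AUC_ref/D_ref)
      = (777.1/100) / (1461/100)
      = 7.771 / 14.61 = 0.5319 = 53.19%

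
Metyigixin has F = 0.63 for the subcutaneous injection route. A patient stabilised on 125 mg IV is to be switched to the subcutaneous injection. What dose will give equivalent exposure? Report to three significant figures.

D_subcutaneous = 198 mg

For equal systemic exposure: F × D_ev = D_iv
D_ev = D_iv / F = 125 / 0.63 = 198.413 mg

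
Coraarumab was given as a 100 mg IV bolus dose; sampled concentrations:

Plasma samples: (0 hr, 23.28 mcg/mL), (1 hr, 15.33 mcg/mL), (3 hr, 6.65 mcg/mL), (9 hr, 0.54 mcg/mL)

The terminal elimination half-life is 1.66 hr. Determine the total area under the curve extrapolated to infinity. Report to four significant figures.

AUC = 64.15 mcg/mL·hr

Trapezoidal AUC_0→9:
  [0→1]: (23.28+15.33)/2 × 1 = 19.305
  [1→3]: (15.33+6.65)/2 × 2 = 21.98
  [3→9]: (6.65+0.54)/2 × 6 = 21.57
  Sum = 62.855 mcg/mL·hr
k_e = ln2 / t½ = 0.693147 / 1.66 = 0.4176 hr^-1
Extrapolated tail: C_last / k_e = 0.54 / 0.4176 = 1.293
AUC_0→∞ = 62.855 + 1.293 = 64.148 mcg/mL·hr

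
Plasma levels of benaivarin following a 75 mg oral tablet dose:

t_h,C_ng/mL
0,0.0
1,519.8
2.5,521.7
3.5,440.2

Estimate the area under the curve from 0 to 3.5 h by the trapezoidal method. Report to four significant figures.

Trapezoidal AUC_0→3.5:
  [0→1]: (0.0+519.8)/2 × 1 = 259.9
  [1→2.5]: (519.8+521.7)/2 × 1.5 = 781.125
  [2.5→3.5]: (521.7+440.2)/2 × 1 = 480.95
  Sum = 1521.975 ng/mL·h

AUC = 1522 ng/mL·h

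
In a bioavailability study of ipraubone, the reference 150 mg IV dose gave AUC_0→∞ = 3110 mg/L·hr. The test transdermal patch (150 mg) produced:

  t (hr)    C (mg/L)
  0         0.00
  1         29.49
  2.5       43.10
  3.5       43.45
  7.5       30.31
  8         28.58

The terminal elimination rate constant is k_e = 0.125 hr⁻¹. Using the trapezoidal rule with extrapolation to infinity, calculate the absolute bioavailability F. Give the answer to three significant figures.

F = 0.162

Trapezoidal AUC_0→8 (transdermal patch):
  [0→1]: (0.00+29.49)/2 × 1 = 14.745
  [1→2.5]: (29.49+43.10)/2 × 1.5 = 54.4425
  [2.5→3.5]: (43.10+43.45)/2 × 1 = 43.275
  [3.5→7.5]: (43.45+30.31)/2 × 4 = 147.52
  [7.5→8]: (30.31+28.58)/2 × 0.5 = 14.7225
  Sum = 274.705 mg/L·hr
Tail: C_last/k_e = 28.58/0.125 = 228.640
AUC_0→∞ (transdermal patch) = 274.705 + 228.640 = 503.345 mg/L·hr
F = (AUC_ev/D_ev)/(AUC_iv/D_iv) = (503.345/150)/(3110/150) = 3.35563/20.7333 = 0.1618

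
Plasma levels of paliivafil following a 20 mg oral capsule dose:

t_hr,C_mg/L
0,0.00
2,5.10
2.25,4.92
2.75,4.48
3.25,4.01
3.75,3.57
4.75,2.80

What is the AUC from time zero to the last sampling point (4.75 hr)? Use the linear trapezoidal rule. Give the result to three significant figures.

Trapezoidal AUC_0→4.75:
  [0→2]: (0.00+5.10)/2 × 2 = 5.1
  [2→2.25]: (5.10+4.92)/2 × 0.25 = 1.2525
  [2.25→2.75]: (4.92+4.48)/2 × 0.5 = 2.35
  [2.75→3.25]: (4.48+4.01)/2 × 0.5 = 2.1225
  [3.25→3.75]: (4.01+3.57)/2 × 0.5 = 1.895
  [3.75→4.75]: (3.57+2.80)/2 × 1 = 3.185
  Sum = 15.905 mg/L·hr

AUC = 15.9 mg/L·hr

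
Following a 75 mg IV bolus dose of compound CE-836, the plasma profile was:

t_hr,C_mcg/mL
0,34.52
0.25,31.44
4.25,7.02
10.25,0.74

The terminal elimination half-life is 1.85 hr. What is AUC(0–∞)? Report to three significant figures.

AUC = 110 mcg/mL·hr

Trapezoidal AUC_0→10.25:
  [0→0.25]: (34.52+31.44)/2 × 0.25 = 8.245
  [0.25→4.25]: (31.44+7.02)/2 × 4 = 76.92
  [4.25→10.25]: (7.02+0.74)/2 × 6 = 23.28
  Sum = 108.445 mcg/mL·hr
k_e = ln2 / t½ = 0.693147 / 1.85 = 0.3747 hr^-1
Extrapolated tail: C_last / k_e = 0.74 / 0.3747 = 1.975
AUC_0→∞ = 108.445 + 1.975 = 110.42 mcg/mL·hr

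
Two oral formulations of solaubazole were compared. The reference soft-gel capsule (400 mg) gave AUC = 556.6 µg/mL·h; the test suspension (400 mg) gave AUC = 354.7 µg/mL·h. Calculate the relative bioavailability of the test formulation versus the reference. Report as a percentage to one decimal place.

F_rel = (AUC_test/D_test) / (AUC_ref/D_ref)
      = (354.7/400) / (556.6/400)
      = 0.88675 / 1.3915 = 0.6373 = 63.73%

F_rel = 63.7%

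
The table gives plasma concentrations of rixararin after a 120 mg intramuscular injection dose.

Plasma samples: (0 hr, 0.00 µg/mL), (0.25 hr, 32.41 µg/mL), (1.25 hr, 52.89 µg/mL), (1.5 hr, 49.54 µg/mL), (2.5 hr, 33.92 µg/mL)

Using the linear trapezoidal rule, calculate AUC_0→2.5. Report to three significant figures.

Trapezoidal AUC_0→2.5:
  [0→0.25]: (0.00+32.41)/2 × 0.25 = 4.05125
  [0.25→1.25]: (32.41+52.89)/2 × 1 = 42.65
  [1.25→1.5]: (52.89+49.54)/2 × 0.25 = 12.80375
  [1.5→2.5]: (49.54+33.92)/2 × 1 = 41.73
  Sum = 101.235 µg/mL·hr

AUC = 101 µg/mL·hr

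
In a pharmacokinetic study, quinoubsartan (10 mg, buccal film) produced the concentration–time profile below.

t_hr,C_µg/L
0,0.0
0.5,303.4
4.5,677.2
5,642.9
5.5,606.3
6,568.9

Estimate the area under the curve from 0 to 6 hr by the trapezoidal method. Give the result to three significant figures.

Trapezoidal AUC_0→6:
  [0→0.5]: (0.0+303.4)/2 × 0.5 = 75.85
  [0.5→4.5]: (303.4+677.2)/2 × 4 = 1961.2
  [4.5→5]: (677.2+642.9)/2 × 0.5 = 330.025
  [5→5.5]: (642.9+606.3)/2 × 0.5 = 312.3
  [5.5→6]: (606.3+568.9)/2 × 0.5 = 293.8
  Sum = 2973.175 µg/L·hr

AUC = 2970 µg/L·hr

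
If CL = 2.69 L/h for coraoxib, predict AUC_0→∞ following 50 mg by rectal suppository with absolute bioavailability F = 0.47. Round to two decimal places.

AUC = 8.74 mg/L·h

AUC_0→∞ = F × Dose / CL
        = 0.47 × 50 / 2.69 = 8.73606 mg/L·h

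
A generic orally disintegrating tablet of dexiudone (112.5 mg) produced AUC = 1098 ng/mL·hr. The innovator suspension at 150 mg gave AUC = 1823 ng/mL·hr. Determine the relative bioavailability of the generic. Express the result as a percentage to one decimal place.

F_rel = (AUC_test/D_test) / (AUC_ref/D_ref)
      = (1098/112.5) / (1823/150)
      = 9.76 / 12.1533 = 0.8031 = 80.31%

F_rel = 80.3%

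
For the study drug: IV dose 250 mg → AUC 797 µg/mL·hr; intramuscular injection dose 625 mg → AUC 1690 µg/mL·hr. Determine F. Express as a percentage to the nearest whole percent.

F = (AUC_ev / D_ev) / (AUC_iv / D_iv)
  = (1690/625) / (797/250)
  = 2.704 / 3.188 = 0.8482
  = 84.82%

F = 85%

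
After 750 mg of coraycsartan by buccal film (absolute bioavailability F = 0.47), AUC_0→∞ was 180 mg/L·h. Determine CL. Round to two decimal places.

CL = 1.96 L/h

CL = F × Dose / AUC_0→∞
   = 0.47 × 750 / 180 = 1.95833 L/h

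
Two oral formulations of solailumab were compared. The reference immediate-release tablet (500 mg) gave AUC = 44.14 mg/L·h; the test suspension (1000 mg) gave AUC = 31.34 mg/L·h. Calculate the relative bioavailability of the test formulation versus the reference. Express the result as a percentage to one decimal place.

F_rel = (AUC_test/D_test) / (AUC_ref/D_ref)
      = (31.34/1000) / (44.14/500)
      = 0.03134 / 0.08828 = 0.3550 = 35.50%

F_rel = 35.5%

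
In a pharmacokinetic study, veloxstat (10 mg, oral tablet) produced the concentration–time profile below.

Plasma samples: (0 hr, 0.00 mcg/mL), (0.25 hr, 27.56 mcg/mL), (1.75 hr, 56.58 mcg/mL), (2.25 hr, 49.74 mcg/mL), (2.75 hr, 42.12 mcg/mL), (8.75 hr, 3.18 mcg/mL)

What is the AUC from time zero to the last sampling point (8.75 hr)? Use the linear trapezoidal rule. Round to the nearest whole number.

AUC = 252 mcg/mL·hr

Trapezoidal AUC_0→8.75:
  [0→0.25]: (0.00+27.56)/2 × 0.25 = 3.445
  [0.25→1.75]: (27.56+56.58)/2 × 1.5 = 63.105
  [1.75→2.25]: (56.58+49.74)/2 × 0.5 = 26.58
  [2.25→2.75]: (49.74+42.12)/2 × 0.5 = 22.965
  [2.75→8.75]: (42.12+3.18)/2 × 6 = 135.9
  Sum = 251.995 mcg/mL·hr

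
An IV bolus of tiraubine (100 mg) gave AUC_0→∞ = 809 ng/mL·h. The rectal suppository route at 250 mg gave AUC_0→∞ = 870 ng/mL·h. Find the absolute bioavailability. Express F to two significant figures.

F = (AUC_ev / D_ev) / (AUC_iv / D_iv)
  = (870/250) / (809/100)
  = 3.48 / 8.09 = 0.4302

F = 0.43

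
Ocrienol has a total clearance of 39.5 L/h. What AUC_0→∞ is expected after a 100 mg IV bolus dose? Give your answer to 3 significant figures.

AUC_0→∞ = Dose_iv / CL
        = 100 / 39.5 = 2.53165 mg/L·h

AUC = 2.53 mg/L·h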